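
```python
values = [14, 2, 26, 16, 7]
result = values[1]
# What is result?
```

Trace:
`values = [14, 2, 26, 16, 7]` → values = [14, 2, 26, 16, 7]
`result = values[1]` → result = 2
So result = 2

Answer: 2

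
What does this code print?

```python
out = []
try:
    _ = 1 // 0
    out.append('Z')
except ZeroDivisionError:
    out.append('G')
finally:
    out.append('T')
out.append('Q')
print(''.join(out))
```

Execution trace: 'G' (except ZeroDivisionError) → 'T' (finally) → 'Q' (after the try/except). Output: GTQ

Answer: GTQ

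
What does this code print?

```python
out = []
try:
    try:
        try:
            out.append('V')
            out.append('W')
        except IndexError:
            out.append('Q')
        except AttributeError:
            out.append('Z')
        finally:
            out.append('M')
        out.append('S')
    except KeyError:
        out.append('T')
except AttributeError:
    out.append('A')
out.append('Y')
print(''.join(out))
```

Execution trace: 'V' (inner try body) → 'W' (inner try body, no exception) → 'M' (inner finally) → 'S' (try body, no exception) → 'Y' (after the try/except). Output: VWMSY

Answer: VWMSY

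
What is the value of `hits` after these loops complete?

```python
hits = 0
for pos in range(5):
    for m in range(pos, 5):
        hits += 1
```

Upper triangle: 5 + 4 + ... + 1
`hits` takes the values: 0 → 1 → 2 → 3 → 4 → 5 → 6 → 7 → 8 → 9 → 10 → 11 → 12 → 13 → 14 → 15

Answer: 15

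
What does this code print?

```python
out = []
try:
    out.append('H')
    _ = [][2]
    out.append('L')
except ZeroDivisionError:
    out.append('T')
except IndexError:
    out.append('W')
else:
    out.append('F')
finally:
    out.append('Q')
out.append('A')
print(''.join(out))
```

Execution trace: 'H' (try body) → 'W' (except IndexError) → 'Q' (finally) → 'A' (after the try/except). Output: HWQA

Answer: HWQA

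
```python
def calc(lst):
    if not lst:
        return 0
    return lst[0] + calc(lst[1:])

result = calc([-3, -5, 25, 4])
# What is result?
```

(-3) + (-5) + 25 + 4 + 0 = 21

Answer: 21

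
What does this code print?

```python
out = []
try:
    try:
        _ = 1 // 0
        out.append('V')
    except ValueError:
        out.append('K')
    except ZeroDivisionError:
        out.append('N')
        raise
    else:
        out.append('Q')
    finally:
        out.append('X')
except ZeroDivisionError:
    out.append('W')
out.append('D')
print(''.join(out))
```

Execution trace: 'N' (inner except ZeroDivisionError) → 'X' (inner finally) → 'W' (outer except ZeroDivisionError) → 'D' (after the try/except). Output: NXWD

Answer: NXWD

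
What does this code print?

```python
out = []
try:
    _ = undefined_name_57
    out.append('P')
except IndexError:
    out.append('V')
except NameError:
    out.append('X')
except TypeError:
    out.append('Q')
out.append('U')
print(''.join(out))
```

Execution trace: 'X' (except NameError) → 'U' (after the try/except). Output: XU

Answer: XU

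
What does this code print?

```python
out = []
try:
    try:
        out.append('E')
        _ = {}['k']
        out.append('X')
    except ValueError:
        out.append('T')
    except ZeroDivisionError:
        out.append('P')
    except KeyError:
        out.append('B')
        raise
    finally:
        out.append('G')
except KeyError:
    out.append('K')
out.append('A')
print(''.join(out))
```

Execution trace: 'E' (inner try body) → 'B' (inner except KeyError) → 'G' (inner finally) → 'K' (outer except KeyError) → 'A' (after the try/except). Output: EBGKA

Answer: EBGKA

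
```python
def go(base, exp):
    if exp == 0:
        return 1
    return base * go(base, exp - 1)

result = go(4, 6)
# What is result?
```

go(4, 6) = 4 * 4 * 4 * 4 * 4 * 4 = 4096

Answer: 4096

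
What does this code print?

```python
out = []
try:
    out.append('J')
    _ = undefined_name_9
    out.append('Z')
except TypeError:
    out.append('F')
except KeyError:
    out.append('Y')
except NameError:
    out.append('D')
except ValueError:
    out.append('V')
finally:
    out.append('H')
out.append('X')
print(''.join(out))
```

Execution trace: 'J' (try body) → 'D' (except NameError) → 'H' (finally) → 'X' (after the try/except). Output: JDHX

Answer: JDHX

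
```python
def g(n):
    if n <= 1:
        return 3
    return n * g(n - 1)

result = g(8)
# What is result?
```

g(8) = 8 * 7 * 6 * 5 * 4 * 3 * 2 * 3 = 120960

Answer: 120960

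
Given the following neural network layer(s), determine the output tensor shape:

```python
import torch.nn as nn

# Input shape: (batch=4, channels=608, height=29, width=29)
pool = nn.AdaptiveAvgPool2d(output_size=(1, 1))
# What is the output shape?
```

Input: (4, 608, 29, 29) -> Output: (4, 608, 1, 1)

Answer: (4, 608, 1, 1)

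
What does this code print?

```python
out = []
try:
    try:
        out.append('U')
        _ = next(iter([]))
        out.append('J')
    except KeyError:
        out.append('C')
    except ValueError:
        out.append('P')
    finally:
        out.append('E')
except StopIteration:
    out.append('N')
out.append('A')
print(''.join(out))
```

Execution trace: 'U' (inner try body) → 'E' (inner finally) → 'N' (outer except StopIteration) → 'A' (after the try/except). Output: UENA

Answer: UENA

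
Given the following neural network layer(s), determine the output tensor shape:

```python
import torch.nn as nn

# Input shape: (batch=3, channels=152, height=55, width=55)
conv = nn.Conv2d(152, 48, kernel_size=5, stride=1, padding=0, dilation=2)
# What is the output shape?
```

Input: (3, 152, 55, 55) -> Output: (3, 48, 47, 47)

Answer: (3, 48, 47, 47)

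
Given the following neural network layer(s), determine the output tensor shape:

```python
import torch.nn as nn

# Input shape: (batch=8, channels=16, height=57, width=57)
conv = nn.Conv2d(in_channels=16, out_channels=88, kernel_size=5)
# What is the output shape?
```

Input: (8, 16, 57, 57) -> Output: (8, 88, 53, 53)

Answer: (8, 88, 53, 53)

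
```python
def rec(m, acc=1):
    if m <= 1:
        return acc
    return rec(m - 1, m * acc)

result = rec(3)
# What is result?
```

Accumulator trace (n, acc): (3, 1) -> (2, 3) -> (1, 6) -> return 6

Answer: 6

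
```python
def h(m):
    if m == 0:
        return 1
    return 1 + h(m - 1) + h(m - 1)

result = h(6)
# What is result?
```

h(m) = 1 + 2·h(m-1), h(0)=1. Closed form: (1+1)·2^6 - 1 = 127.

Answer: 127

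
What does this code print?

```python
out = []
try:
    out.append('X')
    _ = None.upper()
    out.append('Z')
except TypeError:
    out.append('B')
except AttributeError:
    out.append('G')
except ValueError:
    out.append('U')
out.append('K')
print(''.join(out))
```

Execution trace: 'X' (try body) → 'G' (except AttributeError) → 'K' (after the try/except). Output: XGK

Answer: XGK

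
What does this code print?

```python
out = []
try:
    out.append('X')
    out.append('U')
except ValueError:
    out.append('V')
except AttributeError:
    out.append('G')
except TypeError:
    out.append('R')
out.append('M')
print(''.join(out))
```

Execution trace: 'X' (try body) → 'U' (try body, no exception) → 'M' (after the try/except). Output: XUM

Answer: XUM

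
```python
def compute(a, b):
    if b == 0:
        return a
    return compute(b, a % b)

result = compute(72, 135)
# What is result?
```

compute(72, 135) -> compute(135, 72) -> compute(72, 63) -> compute(63, 9) -> compute(9, 0) -> 9

Answer: 9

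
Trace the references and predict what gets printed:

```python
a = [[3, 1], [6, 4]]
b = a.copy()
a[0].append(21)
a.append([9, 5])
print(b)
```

Key concept: shallow copy with nested lists.
Step by step:
`a = [[3, 1], [6, 4]]` → a = [[3, 1], [6, 4]]
`b = a.copy()` → b = [[3, 1], [6, 4]]
`a[0].append(21)` → a = [[3, 1, 21], [6, 4]]; b = [[3, 1, 21], [6, 4]]
`a.append([9, 5])` → a = [[3, 1, 21], [6, 4], [9, 5]]
`print(b)` → prints [[3, 1, 21], [6, 4]]

Answer: [[3, 1, 21], [6, 4]]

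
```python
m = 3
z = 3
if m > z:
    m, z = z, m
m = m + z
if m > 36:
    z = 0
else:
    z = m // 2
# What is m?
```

Trace:
`m = 3` → m = 3
`z = 3` → z = 3
`if m > z: ...` → m > z is False → no variable changes
`m = m + z` → m = 6
`if m > 36: ...` → m > 36 is False, take else branch → no variable changes
So m = 6

Answer: 6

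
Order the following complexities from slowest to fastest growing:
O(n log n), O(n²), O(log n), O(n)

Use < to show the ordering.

Ordered by growth rate: O(log n) < O(n) < O(n log n) < O(n²)

Answer: O(log n) < O(n) < O(n log n) < O(n²)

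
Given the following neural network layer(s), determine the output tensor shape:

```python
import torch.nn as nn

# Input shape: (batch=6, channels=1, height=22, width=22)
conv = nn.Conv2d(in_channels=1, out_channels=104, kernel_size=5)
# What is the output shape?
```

Input: (6, 1, 22, 22) -> Output: (6, 104, 18, 18)

Answer: (6, 104, 18, 18)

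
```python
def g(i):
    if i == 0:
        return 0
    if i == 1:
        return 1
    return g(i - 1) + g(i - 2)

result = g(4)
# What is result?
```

Build up from base cases: g(0)=0, g(1)=1, g(2)=1, g(3)=2, g(4)=3

Answer: 3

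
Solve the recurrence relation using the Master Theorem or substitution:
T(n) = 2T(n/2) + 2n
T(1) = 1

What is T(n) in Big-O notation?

By Master Theorem: a=2, b=2, f(n)=2n. Since log_2(2) = 1 and f(n) = Θ(n^1), Case 2 applies. T(n) = O(n log n).

Answer: O(n log n)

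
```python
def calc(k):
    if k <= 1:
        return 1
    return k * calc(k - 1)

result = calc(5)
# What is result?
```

calc(5) = 5 * 4 * 3 * 2 * 1 = 120

Answer: 120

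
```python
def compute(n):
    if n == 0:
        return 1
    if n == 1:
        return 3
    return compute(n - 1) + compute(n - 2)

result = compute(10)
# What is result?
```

Build up from base cases: compute(0)=1, compute(1)=3, compute(2)=4, compute(3)=7, compute(4)=11, compute(5)=18, compute(6)=29, ..., compute(10)=199

Answer: 199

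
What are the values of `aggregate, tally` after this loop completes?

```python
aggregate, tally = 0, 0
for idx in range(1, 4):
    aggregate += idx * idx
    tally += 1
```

Sum of squares and count
`aggregate, tally` takes the values: (0, 0) → (1, 0) → (1, 1) → (5, 1) → (5, 2) → (14, 2) → (14, 3)

Answer: 14, 3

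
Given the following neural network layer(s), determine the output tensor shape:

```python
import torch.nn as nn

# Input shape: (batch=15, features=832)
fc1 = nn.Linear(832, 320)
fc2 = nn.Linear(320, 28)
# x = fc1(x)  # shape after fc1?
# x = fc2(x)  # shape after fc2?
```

Input: (15, 832) -> after fc1: (15, 320) -> Output: (15, 28)

Answer: (15, 28)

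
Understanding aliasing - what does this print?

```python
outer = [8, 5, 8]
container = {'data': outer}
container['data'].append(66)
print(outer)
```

Key concept: dict holds reference to list.
Step by step:
`outer = [8, 5, 8]` → outer = [8, 5, 8]
`container = {'data': outer}` → container = {'data': [8, 5, 8]}
`container['data'].append(66)` → outer = [8, 5, 8, 66]; container = {'data': [8, 5, 8, 66]}
`print(outer)` → prints [8, 5, 8, 66]

Answer: [8, 5, 8, 66]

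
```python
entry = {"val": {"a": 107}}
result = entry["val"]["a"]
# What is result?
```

Trace:
`entry = {"val": {"a": 107}}` → entry = {'val': {'a': 107}}
`result = entry["val"]["a"]` → result = 107
So result = 107

Answer: 107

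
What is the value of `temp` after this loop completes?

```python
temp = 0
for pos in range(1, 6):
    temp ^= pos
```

XOR of 1 to 5
`temp` takes the values: 0 → 1 → 3 → 0 → 4 → 1

Answer: 1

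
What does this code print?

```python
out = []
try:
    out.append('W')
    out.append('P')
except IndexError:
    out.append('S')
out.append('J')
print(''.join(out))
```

Execution trace: 'W' (try body) → 'P' (try body, no exception) → 'J' (after the try/except). Output: WPJ

Answer: WPJ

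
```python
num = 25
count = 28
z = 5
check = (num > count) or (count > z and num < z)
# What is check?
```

Trace:
`num = 25` → num = 25
`count = 28` → count = 28
`z = 5` → z = 5
`check = (num > count) or (count > z and num < z)` → check = False
So check = False

Answer: False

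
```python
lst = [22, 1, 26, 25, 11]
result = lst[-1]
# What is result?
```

Trace:
`lst = [22, 1, 26, 25, 11]` → lst = [22, 1, 26, 25, 11]
`result = lst[-1]` → result = 11
So result = 11

Answer: 11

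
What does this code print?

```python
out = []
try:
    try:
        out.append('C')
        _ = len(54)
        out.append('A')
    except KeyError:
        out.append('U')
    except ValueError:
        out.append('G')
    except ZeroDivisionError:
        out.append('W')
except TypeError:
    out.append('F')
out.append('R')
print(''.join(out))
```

Execution trace: 'C' (try body) → 'F' (outer except TypeError) → 'R' (after the try/except). Output: CFR

Answer: CFR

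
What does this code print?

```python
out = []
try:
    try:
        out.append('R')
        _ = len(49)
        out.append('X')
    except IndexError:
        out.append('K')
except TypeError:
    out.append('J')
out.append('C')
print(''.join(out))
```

Execution trace: 'R' (try body) → 'J' (outer except TypeError) → 'C' (after the try/except). Output: RJC

Answer: RJC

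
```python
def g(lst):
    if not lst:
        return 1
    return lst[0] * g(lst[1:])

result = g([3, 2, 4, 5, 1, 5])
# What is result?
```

Product over [3, 2, 4, 5, 1, 5] = 3 * 2 * 4 * 5 * 1 * 5 = 600

Answer: 600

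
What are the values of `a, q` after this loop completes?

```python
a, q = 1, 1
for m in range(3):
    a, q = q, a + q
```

Fibonacci: after 3 iterations
`a, q` takes the values: (1, 1) → (1, 2) → (2, 3) → (3, 5)

Answer: 3, 5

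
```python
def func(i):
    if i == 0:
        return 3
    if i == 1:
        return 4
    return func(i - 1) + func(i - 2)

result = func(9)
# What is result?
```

Build up from base cases: func(0)=3, func(1)=4, func(2)=7, func(3)=11, func(4)=18, func(5)=29, func(6)=47, ..., func(9)=199

Answer: 199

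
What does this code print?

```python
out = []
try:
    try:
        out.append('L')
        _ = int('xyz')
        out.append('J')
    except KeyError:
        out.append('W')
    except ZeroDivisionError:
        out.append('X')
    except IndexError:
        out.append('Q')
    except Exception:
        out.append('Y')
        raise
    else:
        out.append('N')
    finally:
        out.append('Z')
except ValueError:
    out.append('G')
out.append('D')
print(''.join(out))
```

Execution trace: 'L' (inner try body) → 'Y' (inner except Exception) → 'Z' (inner finally) → 'G' (outer except ValueError) → 'D' (after the try/except). Output: LYZGD

Answer: LYZGD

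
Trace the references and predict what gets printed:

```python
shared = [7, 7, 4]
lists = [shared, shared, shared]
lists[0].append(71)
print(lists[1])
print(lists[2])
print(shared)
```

Key concept: list of same reference.
Step by step:
`shared = [7, 7, 4]` → shared = [7, 7, 4]
`lists = [shared, shared, shared]` → lists = [[7, 7, 4], [7, 7, 4], [7, 7, 4]]
`lists[0].append(71)` → shared = [7, 7, 4, 71]; lists = [[7, 7, 4, 71], [7, 7, 4, 71], [7, 7, 4, 71]]
`print(lists[1])` → prints [7, 7, 4, 71]
`print(lists[2])` → prints [7, 7, 4, 71]
`print(shared)` → prints [7, 7, 4, 71]

Answer:
[7, 7, 4, 71]
[7, 7, 4, 71]
[7, 7, 4, 71]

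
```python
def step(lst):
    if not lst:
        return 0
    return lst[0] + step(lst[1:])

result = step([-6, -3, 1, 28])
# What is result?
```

(-6) + (-3) + 1 + 28 + 0 = 20

Answer: 20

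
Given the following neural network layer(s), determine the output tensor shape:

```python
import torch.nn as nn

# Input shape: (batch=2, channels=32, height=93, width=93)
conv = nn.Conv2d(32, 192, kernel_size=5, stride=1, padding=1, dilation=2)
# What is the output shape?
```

Input: (2, 32, 93, 93) -> Output: (2, 192, 87, 87)

Answer: (2, 192, 87, 87)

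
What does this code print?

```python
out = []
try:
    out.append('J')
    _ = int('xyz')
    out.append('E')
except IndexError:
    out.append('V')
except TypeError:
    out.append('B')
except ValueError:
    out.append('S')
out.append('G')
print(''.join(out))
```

Execution trace: 'J' (try body) → 'S' (except ValueError) → 'G' (after the try/except). Output: JSG

Answer: JSG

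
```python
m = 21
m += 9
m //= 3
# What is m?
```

Trace:
`m = 21` → m = 21
`m += 9` → m = 30
`m //= 3` → m = 10
So m = 10

Answer: 10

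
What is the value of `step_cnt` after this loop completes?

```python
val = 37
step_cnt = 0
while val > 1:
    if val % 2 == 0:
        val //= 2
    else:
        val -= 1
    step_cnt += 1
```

Steps to reduce 37 to 1
`step_cnt` takes the values: 0 → 1 → 2 → 3 → 4 → 5 → 6 → 7

Answer: 7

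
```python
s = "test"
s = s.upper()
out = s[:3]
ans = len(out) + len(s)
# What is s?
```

Trace:
`s = "test"` → s = 'test'
`s = s.upper()` → s = 'TEST'
`out = s[:3]` → out = 'TES'
`ans = len(out) + len(s)` → ans = 7
So s = 'TEST'

Answer: 'TEST'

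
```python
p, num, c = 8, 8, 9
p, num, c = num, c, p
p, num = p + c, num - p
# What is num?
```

Trace:
`p, num, c = 8, 8, 9` → p = 8; num = 8; c = 9
`p, num, c = num, c, p` → p = 8; num = 9; c = 8
`p, num = p + c, num - p` → p = 16; num = 1
So num = 1

Answer: 1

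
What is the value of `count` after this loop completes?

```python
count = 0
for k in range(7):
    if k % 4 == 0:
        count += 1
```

Count numbers divisible by 4 in range(7)
`count` takes the values: 0 → 1 → 2

Answer: 2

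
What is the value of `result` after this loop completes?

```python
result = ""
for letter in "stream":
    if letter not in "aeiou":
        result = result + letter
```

Remove vowels from 'stream'
`result` takes the values: "" → "s" → "st" → "str" → "strm"

Answer: "strm"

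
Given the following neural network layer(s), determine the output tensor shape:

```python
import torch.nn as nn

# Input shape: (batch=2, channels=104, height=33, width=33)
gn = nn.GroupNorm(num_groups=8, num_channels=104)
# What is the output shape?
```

Input: (2, 104, 33, 33) -> Output: (2, 104, 33, 33)

Answer: (2, 104, 33, 33)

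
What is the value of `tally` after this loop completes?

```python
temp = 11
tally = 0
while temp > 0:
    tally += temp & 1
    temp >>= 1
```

Count set bits in 11 (binary: 0b1011)
`tally` takes the values: 0 → 1 → 2 → 3

Answer: 3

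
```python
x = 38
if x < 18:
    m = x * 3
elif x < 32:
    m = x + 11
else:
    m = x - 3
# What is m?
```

Trace:
`x = 38` → x = 38
`if x < 18: ...` → x < 18 is False, x < 32 is False, take else branch → m = 35
So m = 35

Answer: 35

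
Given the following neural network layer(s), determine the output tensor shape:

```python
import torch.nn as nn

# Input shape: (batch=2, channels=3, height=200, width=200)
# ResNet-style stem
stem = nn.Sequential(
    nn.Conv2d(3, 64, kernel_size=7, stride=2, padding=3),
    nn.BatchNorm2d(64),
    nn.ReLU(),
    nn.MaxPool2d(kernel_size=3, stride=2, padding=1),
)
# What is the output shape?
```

Input: (2, 3, 200, 200) -> after Conv2d 7x7 stride=2: (2, 64, 100, 100) -> Output: (2, 64, 50, 50)

Answer: (2, 64, 50, 50)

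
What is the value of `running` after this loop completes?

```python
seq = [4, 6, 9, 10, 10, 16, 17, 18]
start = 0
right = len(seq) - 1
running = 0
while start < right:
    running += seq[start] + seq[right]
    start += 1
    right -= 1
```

Sum of pairs from ends
`running` takes the values: 0 → 22 → 45 → 70 → 90

Answer: 90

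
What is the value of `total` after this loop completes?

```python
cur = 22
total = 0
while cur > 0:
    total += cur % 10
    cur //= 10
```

Sum digits of 22
`total` takes the values: 0 → 2 → 4

Answer: 4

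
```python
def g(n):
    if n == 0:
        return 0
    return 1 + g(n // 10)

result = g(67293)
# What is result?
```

Count of digits of 67293: 5

Answer: 5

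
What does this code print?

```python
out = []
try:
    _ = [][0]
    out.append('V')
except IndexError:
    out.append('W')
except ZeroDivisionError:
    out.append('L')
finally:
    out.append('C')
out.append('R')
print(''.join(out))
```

Execution trace: 'W' (except IndexError) → 'C' (finally) → 'R' (after the try/except). Output: WCR

Answer: WCR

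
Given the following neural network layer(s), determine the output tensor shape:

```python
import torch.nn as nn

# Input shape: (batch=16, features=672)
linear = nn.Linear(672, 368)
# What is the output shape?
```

Input: (16, 672) -> Output: (16, 368)

Answer: (16, 368)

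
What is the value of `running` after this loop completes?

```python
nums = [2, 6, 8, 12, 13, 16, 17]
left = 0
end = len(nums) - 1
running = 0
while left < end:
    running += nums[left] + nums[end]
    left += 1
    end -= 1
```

Sum of pairs from ends
`running` takes the values: 0 → 19 → 41 → 62

Answer: 62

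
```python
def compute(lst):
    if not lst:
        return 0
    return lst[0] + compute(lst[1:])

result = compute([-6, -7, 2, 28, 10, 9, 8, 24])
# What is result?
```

(-6) + (-7) + 2 + 28 + 10 + 9 + 8 + 24 + 0 = 68

Answer: 68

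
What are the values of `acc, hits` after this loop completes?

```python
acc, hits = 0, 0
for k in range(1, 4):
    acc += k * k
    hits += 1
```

Sum of squares and count
`acc, hits` takes the values: (0, 0) → (1, 0) → (1, 1) → (5, 1) → (5, 2) → (14, 2) → (14, 3)

Answer: 14, 3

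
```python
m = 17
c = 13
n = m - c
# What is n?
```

Trace:
`m = 17` → m = 17
`c = 13` → c = 13
`n = m - c` → n = 4
So n = 4

Answer: 4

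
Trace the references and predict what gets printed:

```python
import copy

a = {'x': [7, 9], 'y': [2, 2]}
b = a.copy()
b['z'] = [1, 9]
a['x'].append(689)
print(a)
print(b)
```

Key concept: shallow copy of dict with mutable values.
Step by step:
`a = {'x': [7, 9], 'y': [2, 2]}` → a = {'x': [7, 9], 'y': [2, 2]}
`b = a.copy()` → b = {'x': [7, 9], 'y': [2, 2]}
`b['z'] = [1, 9]` → b = {'x': [7, 9], 'y': [2, 2], 'z': [1, 9]}
`a['x'].append(689)` → a = {'x': [7, 9, 689], 'y': [2, 2]}; b = {'x': [7, 9, 689], 'y': [2, 2], 'z': [1, 9]}
`print(a)` → prints {'x': [7, 9, 689], 'y': [2, 2]}
`print(b)` → prints {'x': [7, 9, 689], 'y': [2, 2], 'z': [1, 9]}

Answer:
{'x': [7, 9, 689], 'y': [2, 2]}
{'x': [7, 9, 689], 'y': [2, 2], 'z': [1, 9]}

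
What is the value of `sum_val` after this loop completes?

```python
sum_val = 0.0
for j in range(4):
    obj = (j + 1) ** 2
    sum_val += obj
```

Sum of squared losses 1² + 2² + ... + 4²
`sum_val` takes the values: 0.0 → 1.0 → 5.0 → 14.0 → 30.0

Answer: 30.0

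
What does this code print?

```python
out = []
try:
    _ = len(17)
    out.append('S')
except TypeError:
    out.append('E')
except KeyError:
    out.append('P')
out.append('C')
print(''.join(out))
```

Execution trace: 'E' (except TypeError) → 'C' (after the try/except). Output: EC

Answer: EC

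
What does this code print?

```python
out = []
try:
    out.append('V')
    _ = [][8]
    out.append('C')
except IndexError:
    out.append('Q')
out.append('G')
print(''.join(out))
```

Execution trace: 'V' (try body) → 'Q' (except IndexError) → 'G' (after the try/except). Output: VQG

Answer: VQG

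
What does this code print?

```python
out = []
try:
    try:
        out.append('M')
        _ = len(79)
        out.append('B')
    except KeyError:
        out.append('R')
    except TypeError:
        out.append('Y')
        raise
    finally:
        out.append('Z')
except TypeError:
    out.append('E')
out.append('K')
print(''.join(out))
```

Execution trace: 'M' (inner try body) → 'Y' (inner except TypeError) → 'Z' (inner finally) → 'E' (outer except TypeError) → 'K' (after the try/except). Output: MYZEK

Answer: MYZEK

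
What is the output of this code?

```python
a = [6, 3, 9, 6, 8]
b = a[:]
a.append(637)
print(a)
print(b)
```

Key concept: slice [:] creates copy.
Step by step:
`a = [6, 3, 9, 6, 8]` → a = [6, 3, 9, 6, 8]
`b = a[:]` → b = [6, 3, 9, 6, 8]
`a.append(637)` → a = [6, 3, 9, 6, 8, 637]
`print(a)` → prints [6, 3, 9, 6, 8, 637]
`print(b)` → prints [6, 3, 9, 6, 8]

Answer:
[6, 3, 9, 6, 8, 637]
[6, 3, 9, 6, 8]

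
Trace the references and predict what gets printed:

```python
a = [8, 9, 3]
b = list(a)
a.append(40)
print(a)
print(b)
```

Key concept: list() constructor creates copy.
Step by step:
`a = [8, 9, 3]` → a = [8, 9, 3]
`b = list(a)` → b = [8, 9, 3]
`a.append(40)` → a = [8, 9, 3, 40]
`print(a)` → prints [8, 9, 3, 40]
`print(b)` → prints [8, 9, 3]

Answer:
[8, 9, 3, 40]
[8, 9, 3]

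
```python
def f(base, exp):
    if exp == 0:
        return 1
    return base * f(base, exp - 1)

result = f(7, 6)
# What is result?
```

f(7, 6) = 7 * 7 * 7 * 7 * 7 * 7 = 117649

Answer: 117649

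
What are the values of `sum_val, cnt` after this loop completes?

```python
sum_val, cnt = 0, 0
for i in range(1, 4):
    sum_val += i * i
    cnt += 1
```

Sum of squares and count
`sum_val, cnt` takes the values: (0, 0) → (1, 0) → (1, 1) → (5, 1) → (5, 2) → (14, 2) → (14, 3)

Answer: 14, 3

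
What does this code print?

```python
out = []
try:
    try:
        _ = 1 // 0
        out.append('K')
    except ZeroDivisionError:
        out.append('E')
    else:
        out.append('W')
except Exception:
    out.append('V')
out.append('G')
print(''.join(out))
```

Execution trace: 'E' (inner except ZeroDivisionError) → 'G' (after the try/except). Output: EG

Answer: EG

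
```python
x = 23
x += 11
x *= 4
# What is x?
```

Trace:
`x = 23` → x = 23
`x += 11` → x = 34
`x *= 4` → x = 136
So x = 136

Answer: 136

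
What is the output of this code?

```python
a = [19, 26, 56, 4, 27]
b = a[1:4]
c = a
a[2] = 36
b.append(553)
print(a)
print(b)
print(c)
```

Key concept: slice vs alias.
Step by step:
`a = [19, 26, 56, 4, 27]` → a = [19, 26, 56, 4, 27]
`b = a[1:4]` → b = [26, 56, 4]
`c = a` → c = [19, 26, 56, 4, 27] (same object as a)
`a[2] = 36` → a = [19, 26, 36, 4, 27] (same object as c); c = [19, 26, 36, 4, 27] (same object as a)
`b.append(553)` → b = [26, 56, 4, 553]
`print(a)` → prints [19, 26, 36, 4, 27]
`print(b)` → prints [26, 56, 4, 553]
`print(c)` → prints [19, 26, 36, 4, 27]

Answer:
[19, 26, 36, 4, 27]
[26, 56, 4, 553]
[19, 26, 36, 4, 27]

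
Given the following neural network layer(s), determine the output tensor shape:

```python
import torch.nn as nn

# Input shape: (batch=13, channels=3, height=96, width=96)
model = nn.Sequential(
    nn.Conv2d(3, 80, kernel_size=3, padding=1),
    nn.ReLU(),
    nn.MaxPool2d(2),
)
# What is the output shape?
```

Input: (13, 3, 96, 96) -> after Conv2d: (13, 80, 96, 96) -> after ReLU: (13, 80, 96, 96) -> Output: (13, 80, 48, 48)

Answer: (13, 80, 48, 48)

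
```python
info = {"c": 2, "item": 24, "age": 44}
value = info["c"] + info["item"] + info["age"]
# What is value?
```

Trace:
`info = {"c": 2, "item": 24, "age": 44}` → info = {'c': 2, 'item': 24, 'age': 44}
`value = info["c"] + info["item"] + info["age"]` → value = 70
So value = 70

Answer: 70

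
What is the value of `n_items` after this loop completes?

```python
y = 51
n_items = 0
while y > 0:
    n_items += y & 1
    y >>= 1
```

Count set bits in 51 (binary: 0b110011)
`n_items` takes the values: 0 → 1 → 2 → 3 → 4

Answer: 4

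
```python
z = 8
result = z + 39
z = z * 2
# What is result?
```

Trace:
`z = 8` → z = 8
`result = z + 39` → result = 47
`z = z * 2` → z = 16
So result = 47

Answer: 47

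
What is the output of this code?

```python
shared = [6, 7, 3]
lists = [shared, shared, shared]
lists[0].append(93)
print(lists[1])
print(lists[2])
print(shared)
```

Key concept: list of same reference.
Step by step:
`shared = [6, 7, 3]` → shared = [6, 7, 3]
`lists = [shared, shared, shared]` → lists = [[6, 7, 3], [6, 7, 3], [6, 7, 3]]
`lists[0].append(93)` → shared = [6, 7, 3, 93]; lists = [[6, 7, 3, 93], [6, 7, 3, 93], [6, 7, 3, 93]]
`print(lists[1])` → prints [6, 7, 3, 93]
`print(lists[2])` → prints [6, 7, 3, 93]
`print(shared)` → prints [6, 7, 3, 93]

Answer:
[6, 7, 3, 93]
[6, 7, 3, 93]
[6, 7, 3, 93]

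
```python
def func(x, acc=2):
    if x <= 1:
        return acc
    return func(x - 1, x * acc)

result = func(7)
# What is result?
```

Accumulator trace (n, acc): (7, 2) -> (6, 14) -> (5, 84) -> (4, 420) -> (3, 1680) -> (2, 5040) -> (1, 10080) -> return 10080

Answer: 10080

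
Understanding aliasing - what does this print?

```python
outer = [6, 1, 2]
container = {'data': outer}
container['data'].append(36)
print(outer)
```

Key concept: dict holds reference to list.
Step by step:
`outer = [6, 1, 2]` → outer = [6, 1, 2]
`container = {'data': outer}` → container = {'data': [6, 1, 2]}
`container['data'].append(36)` → outer = [6, 1, 2, 36]; container = {'data': [6, 1, 2, 36]}
`print(outer)` → prints [6, 1, 2, 36]

Answer: [6, 1, 2, 36]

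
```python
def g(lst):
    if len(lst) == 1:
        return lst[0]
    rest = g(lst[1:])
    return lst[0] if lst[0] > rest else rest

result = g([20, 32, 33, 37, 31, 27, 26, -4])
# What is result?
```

Recursive max over [20, 32, 33, 37, 31, 27, 26, -4] = 37

Answer: 37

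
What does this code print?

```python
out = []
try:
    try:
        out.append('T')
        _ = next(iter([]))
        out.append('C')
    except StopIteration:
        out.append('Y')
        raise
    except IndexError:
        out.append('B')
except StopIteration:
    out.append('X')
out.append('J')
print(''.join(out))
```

Execution trace: 'T' (inner try body) → 'Y' (inner except StopIteration) → 'X' (outer except StopIteration) → 'J' (after the try/except). Output: TYXJ

Answer: TYXJ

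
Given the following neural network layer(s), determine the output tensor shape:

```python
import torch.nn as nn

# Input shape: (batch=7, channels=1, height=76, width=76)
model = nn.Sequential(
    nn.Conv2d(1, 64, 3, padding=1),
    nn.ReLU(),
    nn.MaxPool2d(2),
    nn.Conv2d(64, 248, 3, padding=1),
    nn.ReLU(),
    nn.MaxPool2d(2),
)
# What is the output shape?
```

Input: (7, 1, 76, 76) -> after first Conv2d: (7, 64, 76, 76) -> after first MaxPool2d: (7, 64, 38, 38) -> after second Conv2d: (7, 248, 38, 38) -> Output: (7, 248, 19, 19)

Answer: (7, 248, 19, 19)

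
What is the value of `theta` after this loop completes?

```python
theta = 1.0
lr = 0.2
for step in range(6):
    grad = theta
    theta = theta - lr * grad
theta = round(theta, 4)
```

Gradient descent: w = 1.0 * (1 - 0.2)^6
`theta` takes the values: 1.0 → 0.8 → 0.64 → 0.512 → 0.4096 → 0.32768 → 0.262144 → 0.2621

Answer: 0.2621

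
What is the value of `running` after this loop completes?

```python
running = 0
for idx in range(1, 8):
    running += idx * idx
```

Sum of squares 1² to 7² = 140
`running` takes the values: 0 → 1 → 5 → 14 → 30 → 55 → 91 → 140

Answer: 140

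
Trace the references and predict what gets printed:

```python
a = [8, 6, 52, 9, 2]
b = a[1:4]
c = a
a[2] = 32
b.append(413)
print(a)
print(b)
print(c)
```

Key concept: slice vs alias.
Step by step:
`a = [8, 6, 52, 9, 2]` → a = [8, 6, 52, 9, 2]
`b = a[1:4]` → b = [6, 52, 9]
`c = a` → c = [8, 6, 52, 9, 2] (same object as a)
`a[2] = 32` → a = [8, 6, 32, 9, 2] (same object as c); c = [8, 6, 32, 9, 2] (same object as a)
`b.append(413)` → b = [6, 52, 9, 413]
`print(a)` → prints [8, 6, 32, 9, 2]
`print(b)` → prints [6, 52, 9, 413]
`print(c)` → prints [8, 6, 32, 9, 2]

Answer:
[8, 6, 32, 9, 2]
[6, 52, 9, 413]
[8, 6, 32, 9, 2]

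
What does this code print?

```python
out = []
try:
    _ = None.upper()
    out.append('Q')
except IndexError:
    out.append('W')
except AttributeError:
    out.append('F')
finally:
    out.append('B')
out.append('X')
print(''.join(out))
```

Execution trace: 'F' (except AttributeError) → 'B' (finally) → 'X' (after the try/except). Output: FBX

Answer: FBX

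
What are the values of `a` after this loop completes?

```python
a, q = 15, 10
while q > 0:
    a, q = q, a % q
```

GCD of 15 and 10
`a` takes the values: 15 → 10 → 5

Answer: 5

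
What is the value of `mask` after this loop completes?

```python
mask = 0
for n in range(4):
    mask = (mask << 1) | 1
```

Build 4 consecutive 1-bits: 0b1111
`mask` takes the values: 0 → 1 → 3 → 7 → 15

Answer: 15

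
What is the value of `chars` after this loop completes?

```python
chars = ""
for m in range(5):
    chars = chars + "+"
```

Repeat '+' 5 times
`chars` takes the values: "" → "+" → "++" → "+++" → "++++" → "+++++"

Answer: "+++++"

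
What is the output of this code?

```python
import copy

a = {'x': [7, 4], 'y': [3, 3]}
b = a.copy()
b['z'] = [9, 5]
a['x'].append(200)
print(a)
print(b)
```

Key concept: shallow copy of dict with mutable values.
Step by step:
`a = {'x': [7, 4], 'y': [3, 3]}` → a = {'x': [7, 4], 'y': [3, 3]}
`b = a.copy()` → b = {'x': [7, 4], 'y': [3, 3]}
`b['z'] = [9, 5]` → b = {'x': [7, 4], 'y': [3, 3], 'z': [9, 5]}
`a['x'].append(200)` → a = {'x': [7, 4, 200], 'y': [3, 3]}; b = {'x': [7, 4, 200], 'y': [3, 3], 'z': [9, 5]}
`print(a)` → prints {'x': [7, 4, 200], 'y': [3, 3]}
`print(b)` → prints {'x': [7, 4, 200], 'y': [3, 3], 'z': [9, 5]}

Answer:
{'x': [7, 4, 200], 'y': [3, 3]}
{'x': [7, 4, 200], 'y': [3, 3], 'z': [9, 5]}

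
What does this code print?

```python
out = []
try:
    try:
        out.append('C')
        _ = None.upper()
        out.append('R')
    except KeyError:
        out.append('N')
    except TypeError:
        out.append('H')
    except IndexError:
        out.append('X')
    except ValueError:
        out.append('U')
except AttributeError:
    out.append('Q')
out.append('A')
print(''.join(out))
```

Execution trace: 'C' (try body) → 'Q' (outer except AttributeError) → 'A' (after the try/except). Output: CQA

Answer: CQA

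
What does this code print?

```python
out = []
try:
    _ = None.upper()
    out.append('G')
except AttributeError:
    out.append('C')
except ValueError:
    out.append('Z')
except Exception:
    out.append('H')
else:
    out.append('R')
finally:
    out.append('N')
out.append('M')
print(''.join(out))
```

Execution trace: 'C' (except AttributeError) → 'N' (finally) → 'M' (after the try/except). Output: CNM

Answer: CNM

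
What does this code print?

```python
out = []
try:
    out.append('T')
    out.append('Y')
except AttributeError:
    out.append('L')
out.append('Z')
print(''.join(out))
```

Execution trace: 'T' (try body) → 'Y' (try body, no exception) → 'Z' (after the try/except). Output: TYZ

Answer: TYZ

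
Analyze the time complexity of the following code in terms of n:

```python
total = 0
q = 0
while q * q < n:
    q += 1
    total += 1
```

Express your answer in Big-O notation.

Each loop level contributes: √n. Multiplying the contributions gives O(√n).

Answer: O(√n)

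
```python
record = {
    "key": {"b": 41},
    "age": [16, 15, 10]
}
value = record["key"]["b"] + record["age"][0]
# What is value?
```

Trace:
`record = { ...` → record = {'key': {'b': 41}, 'age': [16, 15, 10]}
`value = record["key"]["b"] + record["age"][0]` → value = 57
So value = 57

Answer: 57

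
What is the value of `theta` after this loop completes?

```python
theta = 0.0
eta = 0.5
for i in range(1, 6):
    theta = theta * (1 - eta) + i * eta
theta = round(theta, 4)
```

Moving average with lr=0.5
`theta` takes the values: 0.0 → 0.5 → 1.25 → 2.125 → 3.0625 → 4.03125 → 4.0312

Answer: 4.0312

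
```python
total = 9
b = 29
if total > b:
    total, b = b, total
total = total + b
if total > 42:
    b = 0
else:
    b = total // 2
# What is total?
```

Trace:
`total = 9` → total = 9
`b = 29` → b = 29
`if total > b: ...` → total > b is False → no variable changes
`total = total + b` → total = 38
`if total > 42: ...` → total > 42 is False, take else branch → b = 19
So total = 38

Answer: 38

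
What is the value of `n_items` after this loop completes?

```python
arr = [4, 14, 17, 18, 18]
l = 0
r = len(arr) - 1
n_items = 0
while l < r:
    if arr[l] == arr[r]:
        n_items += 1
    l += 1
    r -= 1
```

Count matching pairs from ends
`n_items` takes the values: 0

Answer: 0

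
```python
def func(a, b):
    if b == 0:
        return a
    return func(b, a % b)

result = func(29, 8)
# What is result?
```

func(29, 8) -> func(8, 5) -> func(5, 3) -> func(3, 2) -> func(2, 1) -> func(1, 0) -> 1

Answer: 1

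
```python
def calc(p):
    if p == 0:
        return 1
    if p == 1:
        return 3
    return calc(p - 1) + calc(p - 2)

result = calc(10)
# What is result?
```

Build up from base cases: calc(0)=1, calc(1)=3, calc(2)=4, calc(3)=7, calc(4)=11, calc(5)=18, calc(6)=29, ..., calc(10)=199

Answer: 199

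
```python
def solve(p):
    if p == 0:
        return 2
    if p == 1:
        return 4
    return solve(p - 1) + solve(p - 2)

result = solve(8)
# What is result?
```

Build up from base cases: solve(0)=2, solve(1)=4, solve(2)=6, solve(3)=10, solve(4)=16, solve(5)=26, solve(6)=42, ..., solve(8)=110

Answer: 110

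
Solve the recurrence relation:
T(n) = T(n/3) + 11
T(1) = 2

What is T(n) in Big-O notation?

Each step divides n by 3 and adds 11. After log_3(n) steps we reach T(1)=2. So T(n) = 11·log_3(n) + 2 = O(log n).

Answer: O(log n)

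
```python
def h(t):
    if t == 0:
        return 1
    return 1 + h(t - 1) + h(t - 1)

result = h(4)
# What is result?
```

h(t) = 1 + 2·h(t-1), h(0)=1. Closed form: (1+1)·2^4 - 1 = 31.

Answer: 31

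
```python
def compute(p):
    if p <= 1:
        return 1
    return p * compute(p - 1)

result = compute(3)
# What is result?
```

compute(3) = 3 * 2 * 1 = 6

Answer: 6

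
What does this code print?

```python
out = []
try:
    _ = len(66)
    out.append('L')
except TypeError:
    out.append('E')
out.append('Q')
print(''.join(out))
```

Execution trace: 'E' (except TypeError) → 'Q' (after the try/except). Output: EQ

Answer: EQ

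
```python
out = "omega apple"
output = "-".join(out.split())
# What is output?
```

Trace:
`out = "omega apple"` → out = 'omega apple'
`output = "-".join(out.split())` → output = 'omega-apple'
So output = 'omega-apple'

Answer: 'omega-apple'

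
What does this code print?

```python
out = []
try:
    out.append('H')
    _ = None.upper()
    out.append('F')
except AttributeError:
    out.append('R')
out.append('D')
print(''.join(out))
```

Execution trace: 'H' (try body) → 'R' (except AttributeError) → 'D' (after the try/except). Output: HRD

Answer: HRD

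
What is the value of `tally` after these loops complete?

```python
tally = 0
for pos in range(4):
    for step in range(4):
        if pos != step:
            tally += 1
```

4² - 4 (exclude diagonal)
`tally` takes the values: 0 → 1 → 2 → 3 → 4 → 5 → 6 → 7 → 8 → 9 → 10 → 11 → 12

Answer: 12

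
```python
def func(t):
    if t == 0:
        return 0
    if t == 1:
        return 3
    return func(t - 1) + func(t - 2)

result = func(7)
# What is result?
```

Build up from base cases: func(0)=0, func(1)=3, func(2)=3, func(3)=6, func(4)=9, func(5)=15, func(6)=24, ..., func(7)=39

Answer: 39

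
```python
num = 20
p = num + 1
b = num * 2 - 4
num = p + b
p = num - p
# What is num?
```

Trace:
`num = 20` → num = 20
`p = num + 1` → p = 21
`b = num * 2 - 4` → b = 36
`num = p + b` → num = 57
`p = num - p` → p = 36
So num = 57

Answer: 57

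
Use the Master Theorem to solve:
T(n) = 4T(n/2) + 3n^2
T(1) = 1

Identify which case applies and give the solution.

a=4, b=2, f(n)=3n^2. log_2(4) = 2. Since c=2 = 2, Case 2 applies: T(n) = Θ(n^log_b(a) · log n) = O(n^2 log n).

Answer: O(n^2 log n) - Case 2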